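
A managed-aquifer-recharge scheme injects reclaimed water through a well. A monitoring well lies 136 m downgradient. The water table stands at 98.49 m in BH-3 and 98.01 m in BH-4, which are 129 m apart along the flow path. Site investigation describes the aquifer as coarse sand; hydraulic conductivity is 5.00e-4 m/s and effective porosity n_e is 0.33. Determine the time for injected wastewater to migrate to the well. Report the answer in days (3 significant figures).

279 days

Hydraulic gradient i = (98.49 − 98.01) / 129 = 0.48 / 129 = 0.003721
K = 5.00e-4 m/s × 86400 s/d = 43.20 m/d
Specific discharge q = 43.20 × 0.003721 = 0.1607 m/d
v = Ki/n = 43.20·0.003721/0.33 = 0.4871 m/d
t = L / v = 136 / 0.4871 = 279.2 d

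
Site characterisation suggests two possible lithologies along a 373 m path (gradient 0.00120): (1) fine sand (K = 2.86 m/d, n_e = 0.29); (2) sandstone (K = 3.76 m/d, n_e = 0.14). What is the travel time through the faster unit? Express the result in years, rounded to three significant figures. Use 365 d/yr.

31.7 years

Unit 1 (fine sand): v = 2.86×0.0012/0.29 = 0.01183 m/d, t = 373/0.01183 = 31520 d
Unit 2 (sandstone): v = 3.76×0.0012/0.14 = 0.03223 m/d, t = 373/0.03223 = 11570 d
Faster: 11570 d / 365 = 31.7 yr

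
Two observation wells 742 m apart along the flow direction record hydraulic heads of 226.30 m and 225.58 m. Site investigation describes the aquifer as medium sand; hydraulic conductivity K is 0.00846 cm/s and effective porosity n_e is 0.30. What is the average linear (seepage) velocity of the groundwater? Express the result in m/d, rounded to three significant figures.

Hydraulic gradient i = (226.30 − 225.58) / 742 = 0.72 / 742 = 9.704e-4
K = 0.00846 cm/s × 864 = 7.309 m/d
q = Ki = 7.309 × 9.704e-4 = 0.007093 m/d
v = Ki/n = 7.309·9.704e-4/0.30 = 0.02364 m/d

0.0236 m/d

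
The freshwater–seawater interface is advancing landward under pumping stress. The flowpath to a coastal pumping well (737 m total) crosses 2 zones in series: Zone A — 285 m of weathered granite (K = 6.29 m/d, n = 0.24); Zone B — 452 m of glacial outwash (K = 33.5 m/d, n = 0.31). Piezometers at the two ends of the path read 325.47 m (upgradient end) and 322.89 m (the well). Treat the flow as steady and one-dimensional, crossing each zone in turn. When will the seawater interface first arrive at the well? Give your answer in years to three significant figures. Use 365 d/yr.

13.0 years

Total head drop ΔH = 325.47 − 322.89 = 2.58 m
Continuity: the same q passes through each zone, so ΔH = q·Σ(L_j/K_j) — the zones act as resistances in series.
Σ(L/K) = 285/6.29 + 452/33.5 = 45.31 + 13.49 = 58.80 d
q = ΔH / Σ(L/K) = 2.58 / 58.80 = 0.04388 m/d (same in every zone)
Zone A: v = q/n = 0.04388/0.24 = 0.1828 m/d → t_A = 285/0.1828 = 1559 d
Zone B: v = q/n = 0.04388/0.31 = 0.1415 m/d → t_B = 452/0.1415 = 3194 d
Total t = 1559 + 3194 = 4753 d
   = 4753 / 365 = 13.0 yr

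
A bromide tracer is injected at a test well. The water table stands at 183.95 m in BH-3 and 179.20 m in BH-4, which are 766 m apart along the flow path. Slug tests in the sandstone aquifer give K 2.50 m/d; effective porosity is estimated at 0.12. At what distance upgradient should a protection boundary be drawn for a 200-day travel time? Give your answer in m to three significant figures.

Hydraulic gradient i = (183.95 − 179.20) / 766 = 4.75 / 766 = 0.006201
q = Ki = 2.50 × 0.006201 = 0.01550 m/d
Average linear velocity = 0.01550 / 0.12 = 0.1292 m/d
L = v × T = 0.1292 × 200 = 25.84 m

25.8 m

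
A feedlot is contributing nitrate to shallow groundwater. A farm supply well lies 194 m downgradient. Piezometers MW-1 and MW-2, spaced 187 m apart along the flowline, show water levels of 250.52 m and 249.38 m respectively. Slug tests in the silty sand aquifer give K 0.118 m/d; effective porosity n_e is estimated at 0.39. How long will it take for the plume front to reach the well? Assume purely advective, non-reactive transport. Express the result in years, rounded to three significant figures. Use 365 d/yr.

Hydraulic gradient i = (250.52 − 249.38) / 187 = 1.14 / 187 = 0.006096
q = Ki = 0.118 × 0.006096 = 7.194e-4 m/d
Average linear velocity = 7.194e-4 / 0.39 = 0.001845 m/d
t = L / v = 194 / 0.001845 = 105200 d
   = 105200 / 365 = 288 yr

288 years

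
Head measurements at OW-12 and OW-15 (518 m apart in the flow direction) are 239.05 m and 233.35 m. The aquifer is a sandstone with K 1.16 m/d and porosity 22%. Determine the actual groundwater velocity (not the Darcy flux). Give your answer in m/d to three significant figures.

0.0580 m/d

Hydraulic gradient i = (239.05 − 233.35) / 518 = 5.70 / 518 = 0.01100
Darcy flux q = K·i = 1.16 × 0.01100 = 0.01276 m/d
Seepage velocity v = q / n = 0.01276 / 0.22 = 0.05802 m/d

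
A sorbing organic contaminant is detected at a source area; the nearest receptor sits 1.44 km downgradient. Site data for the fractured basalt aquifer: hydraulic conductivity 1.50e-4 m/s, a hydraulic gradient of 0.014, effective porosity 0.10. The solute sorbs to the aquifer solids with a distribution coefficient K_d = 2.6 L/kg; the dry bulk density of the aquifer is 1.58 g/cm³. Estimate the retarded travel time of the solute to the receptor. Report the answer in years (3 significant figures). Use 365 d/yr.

K = 1.50e-4 m/s × 86400 s/d = 12.96 m/d
q = Ki = 12.96 × 0.014 = 0.1814 m/d
v = Ki/n = 12.96·0.014/0.10 = 1.814 m/d
Retardation R = 1 + ρ_b·K_d/n = 1 + 1.58×2.6/0.10 = 42.08
Contaminant velocity v_c = v/R = 1.814/42.08 = 0.04312 m/d
L = 1.44 km = 1440 m
t = L/v_c = 1440/0.04312 = 33400 d
   = 33400/365 = 91.5 yr

91.5 years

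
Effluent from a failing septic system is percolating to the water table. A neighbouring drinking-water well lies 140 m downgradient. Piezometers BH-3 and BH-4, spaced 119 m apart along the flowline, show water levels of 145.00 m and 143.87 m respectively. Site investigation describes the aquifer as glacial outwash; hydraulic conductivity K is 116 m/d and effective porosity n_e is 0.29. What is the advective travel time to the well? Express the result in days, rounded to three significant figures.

Hydraulic gradient i = (145.00 − 143.87) / 119 = 1.13 / 119 = 0.009496
Darcy flux q = K·i = 116 × 0.009496 = 1.102 m/d
Seepage velocity v = q / n = 1.102 / 0.29 = 3.798 m/d
t = L / v = 140 / 3.798 = 36.86 d

36.9 days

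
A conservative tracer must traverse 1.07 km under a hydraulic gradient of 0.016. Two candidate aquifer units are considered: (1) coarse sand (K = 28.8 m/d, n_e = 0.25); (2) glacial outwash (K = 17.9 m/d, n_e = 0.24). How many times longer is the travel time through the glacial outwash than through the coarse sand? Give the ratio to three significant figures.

1.54

Unit 1 (coarse sand): v = 28.8×0.016/0.25 = 1.843 m/d, t = 1070/1.843 = 580.5 d
Unit 2 (glacial outwash): v = 17.9×0.016/0.24 = 1.193 m/d, t = 1070/1.193 = 896.6 d
t(glacial outwash) / t(coarse sand) = 896.6/580.5 = 1.54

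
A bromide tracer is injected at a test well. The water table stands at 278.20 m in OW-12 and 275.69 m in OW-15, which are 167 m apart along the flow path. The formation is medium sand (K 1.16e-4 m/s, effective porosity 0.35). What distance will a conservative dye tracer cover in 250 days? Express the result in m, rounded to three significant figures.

108 m

Hydraulic gradient i = (278.20 − 275.69) / 167 = 2.51 / 167 = 0.01503
K = 1.16e-4 m/s × 86400 s/d = 10.02 m/d
Darcy flux q = K·i = 10.02 × 0.01503 = 0.1506 m/d
v = Ki/n = 10.02·0.01503/0.35 = 0.4304 m/d
L = v × T = 0.4304 × 250 = 107.6 m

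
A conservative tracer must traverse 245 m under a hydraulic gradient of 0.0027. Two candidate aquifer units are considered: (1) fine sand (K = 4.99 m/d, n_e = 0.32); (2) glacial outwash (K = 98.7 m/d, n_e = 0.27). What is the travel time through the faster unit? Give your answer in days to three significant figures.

248 days

Unit 1 (fine sand): v = 4.99×0.0027/0.32 = 0.04210 m/d, t = 245/0.04210 = 5819 d
Unit 2 (glacial outwash): v = 98.7×0.0027/0.27 = 0.9870 m/d, t = 245/0.9870 = 248.2 d
Faster unit: t = 248 d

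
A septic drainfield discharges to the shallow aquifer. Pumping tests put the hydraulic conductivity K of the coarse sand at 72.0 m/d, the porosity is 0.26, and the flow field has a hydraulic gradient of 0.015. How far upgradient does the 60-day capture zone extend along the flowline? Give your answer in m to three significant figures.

249 m

Darcy flux q = K·i = 72.0 × 0.015 = 1.080 m/d
v_s = q/n_e = 1.080/0.26 = 4.154 m/d
L = v × T = 4.154 × 60 = 249.2 m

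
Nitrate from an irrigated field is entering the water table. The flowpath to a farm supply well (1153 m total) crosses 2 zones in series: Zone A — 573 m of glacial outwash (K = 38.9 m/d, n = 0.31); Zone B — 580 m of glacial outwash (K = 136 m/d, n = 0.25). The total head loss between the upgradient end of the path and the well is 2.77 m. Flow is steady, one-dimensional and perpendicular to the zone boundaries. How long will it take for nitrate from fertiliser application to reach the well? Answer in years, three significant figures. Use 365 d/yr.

Steady 1-D flow in series ⇒ the Darcy flux q is identical in every zone and the zone head losses add (resistances L/K in series).
Σ(L/K) = 573/38.9 + 580/136 = 14.73 + 4.265 = 18.99 d
q = ΔH / Σ(L/K) = 2.77 / 18.99 = 0.1458 m/d (same in every zone)
Zone A: v = q/n = 0.1458/0.31 = 0.4704 m/d → t_A = 573/0.4704 = 1218 d
Zone B: v = q/n = 0.1458/0.25 = 0.5833 m/d → t_B = 580/0.5833 = 994.3 d
Total t = 1218 + 994.3 = 2212 d
   = 2212 / 365 = 6.06 yr

6.06 years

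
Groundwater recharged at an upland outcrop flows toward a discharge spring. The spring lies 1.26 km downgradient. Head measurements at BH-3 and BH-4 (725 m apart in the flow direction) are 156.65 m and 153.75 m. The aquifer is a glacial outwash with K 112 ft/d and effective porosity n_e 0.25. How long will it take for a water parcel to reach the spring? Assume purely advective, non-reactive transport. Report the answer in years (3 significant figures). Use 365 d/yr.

Hydraulic gradient i = (156.65 − 153.75) / 725 = 2.90 / 725 = 0.004000
K = 112 ft/d × 0.3048 = 34.14 m/d
Specific discharge q = 34.14 × 0.004000 = 0.1366 m/d
v_s = q/n_e = 0.1366/0.25 = 0.5462 m/d
L = 1.26 km = 1260 m
t = L / v = 1260 / 0.5462 = 2307 d
   = 2307 / 365 = 6.32 yr

6.32 years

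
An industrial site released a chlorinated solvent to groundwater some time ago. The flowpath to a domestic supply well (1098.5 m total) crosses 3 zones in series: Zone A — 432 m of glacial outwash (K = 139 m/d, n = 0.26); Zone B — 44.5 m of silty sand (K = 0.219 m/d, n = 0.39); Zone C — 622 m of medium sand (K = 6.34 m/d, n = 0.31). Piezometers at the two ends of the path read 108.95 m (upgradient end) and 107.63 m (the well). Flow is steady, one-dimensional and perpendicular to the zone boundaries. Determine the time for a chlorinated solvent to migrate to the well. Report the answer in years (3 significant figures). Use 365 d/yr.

204 years

Total head drop ΔH = 108.95 − 107.63 = 1.32 m
Continuity: the same q passes through each zone, so ΔH = q·Σ(L_j/K_j) — the zones act as resistances in series.
Σ(L/K) = 432/139 + 44.5/0.219 + 622/6.34 = 3.108 + 203.2 + 98.11 = 304.4 d
q = ΔH / Σ(L/K) = 1.32 / 304.4 = 0.004336 m/d (same in every zone)
Zone A: v = q/n = 0.004336/0.26 = 0.01668 m/d → t_A = 432/0.01668 = 25900 d
Zone B: v = q/n = 0.004336/0.39 = 0.01112 m/d → t_B = 44.5/0.01112 = 4002 d
Zone C: v = q/n = 0.004336/0.31 = 0.01399 m/d → t_C = 622/0.01399 = 44470 d
Total t = 25900 + 4002 + 44470 = 74370 d
   = 74370 / 365 = 204 yr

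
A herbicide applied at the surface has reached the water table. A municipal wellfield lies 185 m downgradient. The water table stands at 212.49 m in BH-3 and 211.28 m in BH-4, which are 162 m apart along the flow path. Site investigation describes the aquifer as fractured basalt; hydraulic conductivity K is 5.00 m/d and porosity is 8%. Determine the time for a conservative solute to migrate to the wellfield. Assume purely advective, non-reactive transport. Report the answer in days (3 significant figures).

396 days

Hydraulic gradient i = (212.49 − 211.28) / 162 = 1.21 / 162 = 0.007469
q = Ki = 5.00 × 0.007469 = 0.03735 m/d
v_s = q/n_e = 0.03735/0.08 = 0.4668 m/d
t = L / v = 185 / 0.4668 = 396.3 d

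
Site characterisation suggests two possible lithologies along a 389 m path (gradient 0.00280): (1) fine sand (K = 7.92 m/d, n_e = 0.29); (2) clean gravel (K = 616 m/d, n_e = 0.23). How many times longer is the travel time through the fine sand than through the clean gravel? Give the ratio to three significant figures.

98.1

Unit 1 (fine sand): v = 7.92×0.0028/0.29 = 0.07647 m/d, t = 389/0.07647 = 5087 d
Unit 2 (clean gravel): v = 616×0.0028/0.23 = 7.499 m/d, t = 389/7.499 = 51.87 d
t(fine sand) / t(clean gravel) = 5087/51.87 = 98.1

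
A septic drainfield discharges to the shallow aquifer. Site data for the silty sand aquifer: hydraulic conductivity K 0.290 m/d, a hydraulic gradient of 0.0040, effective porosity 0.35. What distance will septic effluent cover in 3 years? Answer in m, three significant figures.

Darcy flux q = K·i = 0.290 × 0.0040 = 0.001160 m/d
v = Ki/n = 0.290·0.0040/0.35 = 0.003314 m/d
T = 3 yr × 365 = 1095 d
L = v × T = 0.003314 × 1095 = 3.629 m

3.63 m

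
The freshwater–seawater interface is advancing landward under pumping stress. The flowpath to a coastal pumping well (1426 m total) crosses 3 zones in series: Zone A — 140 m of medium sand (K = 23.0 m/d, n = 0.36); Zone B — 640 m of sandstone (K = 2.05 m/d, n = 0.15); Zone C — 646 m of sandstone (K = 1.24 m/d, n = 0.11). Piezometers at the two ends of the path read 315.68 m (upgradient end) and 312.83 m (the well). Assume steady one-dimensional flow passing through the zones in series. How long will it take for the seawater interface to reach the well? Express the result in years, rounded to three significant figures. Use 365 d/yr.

Total head drop ΔH = 315.68 − 312.83 = 2.85 m
Continuity: the same q passes through each zone, so ΔH = q·Σ(L_j/K_j) — the zones act as resistances in series.
Σ(L/K) = 140/23.0 + 640/2.05 + 646/1.24 = 6.087 + 312.2 + 521.0 = 839.2 d
q = ΔH / Σ(L/K) = 2.85 / 839.2 = 0.003396 m/d (same in every zone)
Zone A: v = q/n = 0.003396/0.36 = 0.009433 m/d → t_A = 140/0.009433 = 14840 d
Zone B: v = q/n = 0.003396/0.15 = 0.02264 m/d → t_B = 640/0.02264 = 28270 d
Zone C: v = q/n = 0.003396/0.11 = 0.03087 m/d → t_C = 646/0.03087 = 20930 d
Total t = 14840 + 28270 + 20930 = 64040 d
   = 64040 / 365 = 175 yr

175 years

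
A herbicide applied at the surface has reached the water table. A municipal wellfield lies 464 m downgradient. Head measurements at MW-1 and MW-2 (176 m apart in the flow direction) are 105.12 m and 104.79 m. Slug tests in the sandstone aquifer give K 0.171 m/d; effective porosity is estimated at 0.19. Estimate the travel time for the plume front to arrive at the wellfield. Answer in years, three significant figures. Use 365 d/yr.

753 years

Hydraulic gradient i = (105.12 − 104.79) / 176 = 0.33 / 176 = 0.001875
q = Ki = 0.171 × 0.001875 = 3.206e-4 m/d
v_s = q/n_e = 3.206e-4/0.19 = 0.001688 m/d
t = L / v = 464 / 0.001688 = 275000 d
   = 275000 / 365 = 753 yr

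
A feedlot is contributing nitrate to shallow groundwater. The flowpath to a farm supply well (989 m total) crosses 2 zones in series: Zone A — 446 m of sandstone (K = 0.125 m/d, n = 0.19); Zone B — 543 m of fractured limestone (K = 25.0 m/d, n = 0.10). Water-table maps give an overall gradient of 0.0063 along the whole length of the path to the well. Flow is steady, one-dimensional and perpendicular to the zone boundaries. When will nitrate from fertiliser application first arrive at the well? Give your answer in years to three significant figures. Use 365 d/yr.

Steady 1-D flow in series ⇒ the Darcy flux q is identical in every zone and the zone head losses add (resistances L/K in series).
Σ(L/K) = 446/0.125 + 543/25.0 = 3568 + 21.72 = 3590 d
K_eq = L_total / Σ(L/K) = 989 / 3590 = 0.2755 m/d
q = K_eq · i = 0.2755 × 0.0063 = 0.001736 m/d (same in every zone)
Zone A: v = q/n = 0.001736/0.19 = 0.009135 m/d → t_A = 446/0.009135 = 48820 d
Zone B: v = q/n = 0.001736/0.10 = 0.01736 m/d → t_B = 543/0.01736 = 31280 d
Total t = 48820 + 31280 = 80110 d
   = 80110 / 365 = 219 yr

219 years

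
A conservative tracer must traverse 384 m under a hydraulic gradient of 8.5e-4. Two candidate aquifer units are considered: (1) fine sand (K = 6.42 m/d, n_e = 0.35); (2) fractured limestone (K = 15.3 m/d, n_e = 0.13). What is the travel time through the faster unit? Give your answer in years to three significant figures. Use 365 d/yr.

Unit 1 (fine sand): v = 6.42×8.5e-4/0.35 = 0.01559 m/d, t = 384/0.01559 = 24630 d
Unit 2 (fractured limestone): v = 15.3×8.5e-4/0.13 = 0.1000 m/d, t = 384/0.1000 = 3839 d
Faster: 3839 d / 365 = 10.5 yr

10.5 years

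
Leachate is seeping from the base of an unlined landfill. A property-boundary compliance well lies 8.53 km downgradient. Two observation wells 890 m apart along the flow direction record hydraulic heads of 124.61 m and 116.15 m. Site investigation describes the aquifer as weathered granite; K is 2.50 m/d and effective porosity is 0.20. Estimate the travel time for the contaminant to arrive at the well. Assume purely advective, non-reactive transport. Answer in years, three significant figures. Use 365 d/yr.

Hydraulic gradient i = (124.61 − 116.15) / 890 = 8.46 / 890 = 0.009506
q = Ki = 2.50 × 0.009506 = 0.02376 m/d
Average linear velocity = 0.02376 / 0.20 = 0.1188 m/d
L = 8.53 km = 8530 m
t = L / v = 8530 / 0.1188 = 71790 d
   = 71790 / 365 = 197 yr

197 years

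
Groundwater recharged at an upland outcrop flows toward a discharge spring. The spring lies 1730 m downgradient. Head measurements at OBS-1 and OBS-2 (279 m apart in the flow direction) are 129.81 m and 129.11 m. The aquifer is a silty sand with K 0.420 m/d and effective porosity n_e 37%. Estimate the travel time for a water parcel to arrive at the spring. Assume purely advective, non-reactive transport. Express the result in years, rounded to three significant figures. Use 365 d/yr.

1660 years

Hydraulic gradient i = (129.81 − 129.11) / 279 = 0.70 / 279 = 0.002509
Darcy flux q = K·i = 0.420 × 0.002509 = 0.001054 m/d
Average linear velocity = 0.001054 / 0.37 = 0.002848 m/d
t = L / v = 1730 / 0.002848 = 607400 d
   = 607400 / 365 = 1660 yr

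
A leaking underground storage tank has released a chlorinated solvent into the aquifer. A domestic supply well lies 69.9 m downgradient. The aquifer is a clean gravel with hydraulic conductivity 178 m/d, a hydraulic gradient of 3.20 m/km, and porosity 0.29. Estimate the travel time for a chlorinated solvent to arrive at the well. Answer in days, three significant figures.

35.6 days

q = Ki = 178 × 0.0032 = 0.5696 m/d
v_s = q/n_e = 0.5696/0.29 = 1.964 m/d
t = L / v = 69.9 / 1.964 = 35.59 d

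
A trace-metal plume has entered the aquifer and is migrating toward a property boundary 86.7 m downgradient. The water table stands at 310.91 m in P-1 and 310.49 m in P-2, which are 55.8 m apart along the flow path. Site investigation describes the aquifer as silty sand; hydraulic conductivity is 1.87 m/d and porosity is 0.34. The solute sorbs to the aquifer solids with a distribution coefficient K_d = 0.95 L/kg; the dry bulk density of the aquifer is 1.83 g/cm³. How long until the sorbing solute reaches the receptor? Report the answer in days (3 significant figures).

12800 days

Hydraulic gradient i = (310.91 − 310.49) / 55.8 = 0.42 / 55.8 = 0.007527
q = Ki = 1.87 × 0.007527 = 0.01408 m/d
Seepage velocity v = q / n = 0.01408 / 0.34 = 0.04140 m/d
Retardation R = 1 + ρ_b·K_d/n = 1 + 1.83×0.95/0.34 = 6.113
Contaminant velocity v_c = v/R = 0.04140/6.113 = 0.006772 m/d
t = L/v_c = 86.7/0.006772 = 12800 d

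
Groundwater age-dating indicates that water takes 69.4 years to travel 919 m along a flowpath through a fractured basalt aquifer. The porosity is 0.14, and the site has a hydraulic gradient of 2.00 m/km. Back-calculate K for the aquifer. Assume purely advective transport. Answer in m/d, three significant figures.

2.54 m/d

t = 69.4 years = 25330 d
v = L / t = 919 / 25330 = 0.03628 m/d
K = v · n / i = 0.03628 × 0.14 / 0.0020 = 2.54 m/d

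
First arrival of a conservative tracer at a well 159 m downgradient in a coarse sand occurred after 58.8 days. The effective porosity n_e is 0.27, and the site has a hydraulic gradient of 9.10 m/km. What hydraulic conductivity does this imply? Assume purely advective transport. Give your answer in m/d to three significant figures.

v = L / t = 159 / 58.8 = 2.704 m/d
K = v · n / i = 2.704 × 0.27 / 0.0091 = 80.2 m/d

80.2 m/d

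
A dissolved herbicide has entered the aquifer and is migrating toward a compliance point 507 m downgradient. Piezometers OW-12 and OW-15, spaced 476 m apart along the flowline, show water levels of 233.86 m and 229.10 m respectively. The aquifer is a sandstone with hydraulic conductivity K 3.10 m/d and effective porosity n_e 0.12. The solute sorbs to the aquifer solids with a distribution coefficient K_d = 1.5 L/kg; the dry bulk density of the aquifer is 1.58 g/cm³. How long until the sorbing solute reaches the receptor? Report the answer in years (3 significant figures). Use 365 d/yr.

112 years

Hydraulic gradient i = (233.86 − 229.10) / 476 = 4.76 / 476 = 0.01000
Darcy flux q = K·i = 3.10 × 0.01000 = 0.03100 m/d
Seepage velocity v = q / n = 0.03100 / 0.12 = 0.2583 m/d
Retardation R = 1 + ρ_b·K_d/n = 1 + 1.58×1.5/0.12 = 20.75
Contaminant velocity v_c = v/R = 0.2583/20.75 = 0.01245 m/d
t = L/v_c = 507/0.01245 = 40720 d
   = 40720/365 = 112 yr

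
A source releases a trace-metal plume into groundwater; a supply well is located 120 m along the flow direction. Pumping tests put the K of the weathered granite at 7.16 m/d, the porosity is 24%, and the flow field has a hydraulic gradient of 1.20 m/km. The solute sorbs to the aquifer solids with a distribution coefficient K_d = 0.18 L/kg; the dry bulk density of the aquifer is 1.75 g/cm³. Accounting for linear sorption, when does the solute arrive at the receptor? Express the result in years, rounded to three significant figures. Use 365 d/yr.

q = Ki = 7.16 × 0.0012 = 0.008592 m/d
Average linear velocity = 0.008592 / 0.24 = 0.03580 m/d
Retardation R = 1 + ρ_b·K_d/n = 1 + 1.75×0.18/0.24 = 2.313
Contaminant velocity v_c = v/R = 0.03580/2.313 = 0.01548 m/d
t = L/v_c = 120/0.01548 = 7751 d
   = 7751/365 = 21.2 yr

21.2 years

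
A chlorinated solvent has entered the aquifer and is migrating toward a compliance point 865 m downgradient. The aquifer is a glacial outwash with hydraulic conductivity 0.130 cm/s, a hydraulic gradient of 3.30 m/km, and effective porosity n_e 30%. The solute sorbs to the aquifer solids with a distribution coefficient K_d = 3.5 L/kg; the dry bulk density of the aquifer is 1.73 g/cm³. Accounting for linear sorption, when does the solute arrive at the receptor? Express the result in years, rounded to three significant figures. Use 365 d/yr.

40.6 years

K = 0.130 cm/s × 864 = 112.3 m/d
q = Ki = 112.3 × 0.0033 = 0.3707 m/d
Average linear velocity = 0.3707 / 0.30 = 1.236 m/d
Retardation R = 1 + ρ_b·K_d/n = 1 + 1.73×3.5/0.30 = 21.18
Contaminant velocity v_c = v/R = 1.236/21.18 = 0.05833 m/d
t = L/v_c = 865/0.05833 = 14830 d
   = 14830/365 = 40.6 yr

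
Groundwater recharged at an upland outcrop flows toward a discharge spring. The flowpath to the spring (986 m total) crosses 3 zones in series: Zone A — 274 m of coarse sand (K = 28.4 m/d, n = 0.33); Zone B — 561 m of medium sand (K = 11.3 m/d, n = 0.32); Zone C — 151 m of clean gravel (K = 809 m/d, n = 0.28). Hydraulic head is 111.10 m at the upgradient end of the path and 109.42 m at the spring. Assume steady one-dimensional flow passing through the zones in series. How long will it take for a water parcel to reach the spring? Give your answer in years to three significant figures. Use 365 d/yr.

30.3 years

Total head drop ΔH = 111.10 − 109.42 = 1.68 m
Continuity: the same q passes through each zone, so ΔH = q·Σ(L_j/K_j) — the zones act as resistances in series.
Σ(L/K) = 274/28.4 + 561/11.3 + 151/809 = 9.648 + 49.65 + 0.1867 = 59.48 d
q = ΔH / Σ(L/K) = 1.68 / 59.48 = 0.02824 m/d (same in every zone)
Zone A: v = q/n = 0.02824/0.33 = 0.08559 m/d → t_A = 274/0.08559 = 3201 d
Zone B: v = q/n = 0.02824/0.32 = 0.08826 m/d → t_B = 561/0.08826 = 6356 d
Zone C: v = q/n = 0.02824/0.28 = 0.1009 m/d → t_C = 151/0.1009 = 1497 d
Total t = 3201 + 6356 + 1497 = 11050 d
   = 11050 / 365 = 30.3 yr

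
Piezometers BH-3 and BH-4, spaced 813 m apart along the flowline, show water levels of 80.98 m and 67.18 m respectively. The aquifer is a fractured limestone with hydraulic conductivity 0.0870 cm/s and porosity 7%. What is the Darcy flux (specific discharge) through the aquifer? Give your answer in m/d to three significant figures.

Hydraulic gradient i = (80.98 − 67.18) / 813 = 13.80 / 813 = 0.01697
K = 0.0870 cm/s × 864 = 75.17 m/d
q = Ki = 75.17 × 0.01697 = 1.276 m/d

1.28 m/d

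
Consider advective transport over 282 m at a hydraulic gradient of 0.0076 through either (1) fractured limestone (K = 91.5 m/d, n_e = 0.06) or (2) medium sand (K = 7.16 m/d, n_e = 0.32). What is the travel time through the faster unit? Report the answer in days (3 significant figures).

Unit 1 (fractured limestone): v = 91.5×0.0076/0.06 = 11.59 m/d, t = 282/11.59 = 24.33 d
Unit 2 (medium sand): v = 7.16×0.0076/0.32 = 0.1701 m/d, t = 282/0.1701 = 1658 d
Faster unit: t = 24.3 d

24.3 days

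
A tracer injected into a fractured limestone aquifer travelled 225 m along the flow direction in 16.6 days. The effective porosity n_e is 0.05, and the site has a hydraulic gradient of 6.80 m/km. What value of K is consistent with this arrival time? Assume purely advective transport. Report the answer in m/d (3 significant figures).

v = L / t = 225 / 16.6 = 13.55 m/d
K = v · n / i = 13.55 × 0.05 / 0.0068 = 99.7 m/d

99.7 m/d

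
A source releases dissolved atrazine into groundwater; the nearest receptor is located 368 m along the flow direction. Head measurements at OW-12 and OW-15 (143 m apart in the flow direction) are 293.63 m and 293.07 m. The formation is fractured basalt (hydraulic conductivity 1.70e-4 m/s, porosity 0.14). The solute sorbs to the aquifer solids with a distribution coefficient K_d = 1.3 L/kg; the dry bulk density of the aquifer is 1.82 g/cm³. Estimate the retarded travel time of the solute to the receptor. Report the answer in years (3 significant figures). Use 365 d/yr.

43.9 years

Hydraulic gradient i = (293.63 − 293.07) / 143 = 0.56 / 143 = 0.003916
K = 1.70e-4 m/s × 86400 s/d = 14.69 m/d
Specific discharge q = 14.69 × 0.003916 = 0.05752 m/d
v_s = q/n_e = 0.05752/0.14 = 0.4109 m/d
Retardation R = 1 + ρ_b·K_d/n = 1 + 1.82×1.3/0.14 = 17.90
Contaminant velocity v_c = v/R = 0.4109/17.90 = 0.02295 m/d
t = L/v_c = 368/0.02295 = 16030 d
   = 16030/365 = 43.9 yr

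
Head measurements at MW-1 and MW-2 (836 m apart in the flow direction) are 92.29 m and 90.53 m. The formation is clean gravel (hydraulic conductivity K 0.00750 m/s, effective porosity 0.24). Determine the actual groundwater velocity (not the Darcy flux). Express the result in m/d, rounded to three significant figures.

Hydraulic gradient i = (92.29 − 90.53) / 836 = 1.76 / 836 = 0.002105
K = 0.00750 m/s × 86400 s/d = 648.0 m/d
Darcy flux q = K·i = 648.0 × 0.002105 = 1.364 m/d
Average linear velocity = 1.364 / 0.24 = 5.684 m/d

5.68 m/d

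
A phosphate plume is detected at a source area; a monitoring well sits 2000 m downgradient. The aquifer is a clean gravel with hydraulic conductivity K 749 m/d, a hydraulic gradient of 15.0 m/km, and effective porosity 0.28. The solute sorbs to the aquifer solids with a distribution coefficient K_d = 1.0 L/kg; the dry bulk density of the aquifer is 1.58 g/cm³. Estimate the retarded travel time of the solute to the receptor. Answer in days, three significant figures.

331 days

Specific discharge q = 749 × 0.015 = 11.24 m/d
Average linear velocity = 11.24 / 0.28 = 40.12 m/d
Retardation R = 1 + ρ_b·K_d/n = 1 + 1.58×1.0/0.28 = 6.643
Contaminant velocity v_c = v/R = 40.12/6.643 = 6.040 m/d
t = L/v_c = 2000/6.040 = 331.1 d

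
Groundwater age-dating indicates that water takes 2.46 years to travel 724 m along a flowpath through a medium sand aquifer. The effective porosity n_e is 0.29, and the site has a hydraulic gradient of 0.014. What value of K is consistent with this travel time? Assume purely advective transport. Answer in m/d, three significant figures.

16.7 m/d

t = 2.46 years = 897.9 d
v = L / t = 724 / 897.9 = 0.8063 m/d
K = v · n / i = 0.8063 × 0.29 / 0.014 = 16.7 m/d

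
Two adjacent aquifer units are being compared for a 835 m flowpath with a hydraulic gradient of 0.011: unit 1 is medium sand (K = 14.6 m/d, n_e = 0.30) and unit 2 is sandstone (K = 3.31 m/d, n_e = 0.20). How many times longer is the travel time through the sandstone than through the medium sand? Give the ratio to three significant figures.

2.94

Unit 1 (medium sand): v = 14.6×0.011/0.30 = 0.5353 m/d, t = 835/0.5353 = 1560 d
Unit 2 (sandstone): v = 3.31×0.011/0.20 = 0.1821 m/d, t = 835/0.1821 = 4587 d
t(sandstone) / t(medium sand) = 4587/1560 = 2.94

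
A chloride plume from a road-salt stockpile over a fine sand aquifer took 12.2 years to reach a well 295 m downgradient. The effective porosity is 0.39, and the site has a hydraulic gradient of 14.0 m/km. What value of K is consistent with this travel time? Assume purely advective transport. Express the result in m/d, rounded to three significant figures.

1.85 m/d

t = 12.2 years = 4453 d
v = L / t = 295 / 4453 = 0.06625 m/d
K = v · n / i = 0.06625 × 0.39 / 0.014 = 1.85 m/d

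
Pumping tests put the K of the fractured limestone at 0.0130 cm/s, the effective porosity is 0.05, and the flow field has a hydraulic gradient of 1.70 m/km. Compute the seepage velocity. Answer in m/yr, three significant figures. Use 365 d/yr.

139 m/yr

K = 0.0130 cm/s × 864 = 11.23 m/d
Darcy flux q = K·i = 11.23 × 0.0017 = 0.01909 m/d
Seepage velocity v = q / n = 0.01909 / 0.05 = 0.3819 m/d
   = 0.3819 × 365 = 139 m/yr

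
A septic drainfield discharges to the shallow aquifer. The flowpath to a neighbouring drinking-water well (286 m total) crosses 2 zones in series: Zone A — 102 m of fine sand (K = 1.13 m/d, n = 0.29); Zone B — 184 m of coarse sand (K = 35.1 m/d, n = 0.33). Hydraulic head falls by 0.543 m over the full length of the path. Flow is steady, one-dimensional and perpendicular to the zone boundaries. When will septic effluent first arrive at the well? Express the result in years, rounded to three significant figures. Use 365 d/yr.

Steady 1-D flow in series ⇒ the Darcy flux q is identical in every zone and the zone head losses add (resistances L/K in series).
Σ(L/K) = 102/1.13 + 184/35.1 = 90.27 + 5.242 = 95.51 d
q = ΔH / Σ(L/K) = 0.543 / 95.51 = 0.005685 m/d (same in every zone)
Zone A: v = q/n = 0.005685/0.29 = 0.01960 m/d → t_A = 102/0.01960 = 5203 d
Zone B: v = q/n = 0.005685/0.33 = 0.01723 m/d → t_B = 184/0.01723 = 10680 d
Total t = 5203 + 10680 = 15880 d
   = 15880 / 365 = 43.5 yr

43.5 years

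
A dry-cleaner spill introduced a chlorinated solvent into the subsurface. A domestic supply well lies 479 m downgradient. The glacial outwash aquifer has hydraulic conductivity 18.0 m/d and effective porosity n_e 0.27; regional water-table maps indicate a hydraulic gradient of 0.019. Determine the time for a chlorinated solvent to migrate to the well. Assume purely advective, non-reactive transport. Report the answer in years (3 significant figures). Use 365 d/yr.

q = Ki = 18.0 × 0.019 = 0.3420 m/d
Average linear velocity = 0.3420 / 0.27 = 1.267 m/d
t = L / v = 479 / 1.267 = 378.2 d
   = 378.2 / 365 = 1.04 yr

1.04 years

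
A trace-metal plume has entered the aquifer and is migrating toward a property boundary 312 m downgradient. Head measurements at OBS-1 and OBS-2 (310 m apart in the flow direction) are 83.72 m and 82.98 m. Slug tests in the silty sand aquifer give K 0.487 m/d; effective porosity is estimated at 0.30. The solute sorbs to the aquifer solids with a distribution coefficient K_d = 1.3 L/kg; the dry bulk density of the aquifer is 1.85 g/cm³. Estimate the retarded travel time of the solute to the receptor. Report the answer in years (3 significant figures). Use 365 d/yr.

1990 years

Hydraulic gradient i = (83.72 − 82.98) / 310 = 0.74 / 310 = 0.002387
q = Ki = 0.487 × 0.002387 = 0.001163 m/d
Seepage velocity v = q / n = 0.001163 / 0.30 = 0.003875 m/d
Retardation R = 1 + ρ_b·K_d/n = 1 + 1.85×1.3/0.30 = 9.017
Contaminant velocity v_c = v/R = 0.003875/9.017 = 4.298e-4 m/d
t = L/v_c = 312/4.298e-4 = 726000 d
   = 726000/365 = 1990 yr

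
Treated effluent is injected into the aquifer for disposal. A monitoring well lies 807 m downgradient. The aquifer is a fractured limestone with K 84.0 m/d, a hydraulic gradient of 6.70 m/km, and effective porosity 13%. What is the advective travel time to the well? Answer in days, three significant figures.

186 days

Specific discharge q = 84.0 × 0.0067 = 0.5628 m/d
v = Ki/n = 84.0·0.0067/0.13 = 4.329 m/d
t = L / v = 807 / 4.329 = 186.4 d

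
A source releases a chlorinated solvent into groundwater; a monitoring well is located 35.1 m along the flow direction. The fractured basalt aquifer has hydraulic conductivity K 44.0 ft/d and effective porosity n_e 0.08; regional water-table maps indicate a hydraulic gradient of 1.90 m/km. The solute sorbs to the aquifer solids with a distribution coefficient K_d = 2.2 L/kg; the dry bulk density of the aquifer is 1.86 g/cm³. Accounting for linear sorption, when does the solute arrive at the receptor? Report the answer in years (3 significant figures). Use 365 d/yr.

15.7 years

K = 44.0 ft/d × 0.3048 = 13.41 m/d
q = Ki = 13.41 × 0.0019 = 0.02548 m/d
Seepage velocity v = q / n = 0.02548 / 0.08 = 0.3185 m/d
Retardation R = 1 + ρ_b·K_d/n = 1 + 1.86×2.2/0.08 = 52.15
Contaminant velocity v_c = v/R = 0.3185/52.15 = 0.006108 m/d
t = L/v_c = 35.1/0.006108 = 5747 d
   = 5747/365 = 15.7 yr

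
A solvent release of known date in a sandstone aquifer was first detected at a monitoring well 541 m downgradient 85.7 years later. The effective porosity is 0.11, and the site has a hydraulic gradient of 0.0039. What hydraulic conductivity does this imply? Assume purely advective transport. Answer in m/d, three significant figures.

t = 85.7 years = 31280 d
v = L / t = 541 / 31280 = 0.01730 m/d
K = v · n / i = 0.01730 × 0.11 / 0.0039 = 0.488 m/d

0.488 m/d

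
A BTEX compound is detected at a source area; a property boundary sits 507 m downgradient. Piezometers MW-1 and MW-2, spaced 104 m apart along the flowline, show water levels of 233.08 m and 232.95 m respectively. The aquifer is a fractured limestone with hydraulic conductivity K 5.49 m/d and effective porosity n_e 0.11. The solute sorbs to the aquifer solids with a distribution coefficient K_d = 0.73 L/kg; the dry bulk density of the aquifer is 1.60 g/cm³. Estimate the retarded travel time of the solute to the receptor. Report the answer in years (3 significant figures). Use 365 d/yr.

259 years

Hydraulic gradient i = (233.08 − 232.95) / 104 = 0.13 / 104 = 0.001250
Specific discharge q = 5.49 × 0.001250 = 0.006863 m/d
Seepage velocity v = q / n = 0.006863 / 0.11 = 0.06239 m/d
Retardation R = 1 + ρ_b·K_d/n = 1 + 1.60×0.73/0.11 = 11.62
Contaminant velocity v_c = v/R = 0.06239/11.62 = 0.005370 m/d
t = L/v_c = 507/0.005370 = 94420 d
   = 94420/365 = 259 yr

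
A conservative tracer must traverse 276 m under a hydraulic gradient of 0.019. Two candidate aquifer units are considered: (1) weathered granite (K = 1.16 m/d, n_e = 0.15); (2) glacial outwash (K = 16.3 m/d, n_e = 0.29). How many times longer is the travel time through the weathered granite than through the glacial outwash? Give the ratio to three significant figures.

7.27

Unit 1 (weathered granite): v = 1.16×0.019/0.15 = 0.1469 m/d, t = 276/0.1469 = 1878 d
Unit 2 (glacial outwash): v = 16.3×0.019/0.29 = 1.068 m/d, t = 276/1.068 = 258.4 d
t(weathered granite) / t(glacial outwash) = 1878/258.4 = 7.27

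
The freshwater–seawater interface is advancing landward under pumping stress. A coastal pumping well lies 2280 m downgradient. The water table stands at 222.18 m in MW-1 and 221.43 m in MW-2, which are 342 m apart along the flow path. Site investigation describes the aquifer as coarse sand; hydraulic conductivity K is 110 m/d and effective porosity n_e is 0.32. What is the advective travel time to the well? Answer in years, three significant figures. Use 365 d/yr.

8.29 years

Hydraulic gradient i = (222.18 − 221.43) / 342 = 0.75 / 342 = 0.002193
Specific discharge q = 110 × 0.002193 = 0.2412 m/d
v_s = q/n_e = 0.2412/0.32 = 0.7538 m/d
t = L / v = 2280 / 0.7538 = 3025 d
   = 3025 / 365 = 8.29 yr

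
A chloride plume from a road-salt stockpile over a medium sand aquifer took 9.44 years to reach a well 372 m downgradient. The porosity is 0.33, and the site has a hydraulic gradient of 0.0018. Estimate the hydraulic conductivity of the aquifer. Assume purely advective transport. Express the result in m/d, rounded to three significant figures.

t = 9.44 years = 3446 d
v = L / t = 372 / 3446 = 0.1080 m/d
K = v · n / i = 0.1080 × 0.33 / 0.0018 = 19.8 m/d

19.8 m/d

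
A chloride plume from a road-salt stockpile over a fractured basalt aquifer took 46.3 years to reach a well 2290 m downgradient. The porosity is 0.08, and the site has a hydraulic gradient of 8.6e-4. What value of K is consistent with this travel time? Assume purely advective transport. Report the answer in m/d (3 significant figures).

t = 46.3 years = 16900 d
v = L / t = 2290 / 16900 = 0.1355 m/d
K = v · n / i = 0.1355 × 0.08 / 8.6e-4 = 12.6 m/d

12.6 m/d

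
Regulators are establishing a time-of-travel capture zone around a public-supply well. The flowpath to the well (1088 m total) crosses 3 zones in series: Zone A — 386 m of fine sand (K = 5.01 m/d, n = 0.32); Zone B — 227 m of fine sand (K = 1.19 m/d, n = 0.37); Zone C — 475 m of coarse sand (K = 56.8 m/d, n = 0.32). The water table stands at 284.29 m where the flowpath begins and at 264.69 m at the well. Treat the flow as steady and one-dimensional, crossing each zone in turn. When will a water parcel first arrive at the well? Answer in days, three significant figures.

5070 days

Total head drop ΔH = 284.29 − 264.69 = 19.60 m
Steady 1-D flow in series ⇒ the Darcy flux q is identical in every zone and the zone head losses add (resistances L/K in series).
Σ(L/K) = 386/5.01 + 227/1.19 + 475/56.8 = 77.05 + 190.8 + 8.363 = 276.2 d
q = ΔH / Σ(L/K) = 19.60 / 276.2 = 0.07097 m/d (same in every zone)
Zone A: v = q/n = 0.07097/0.32 = 0.2218 m/d → t_A = 386/0.2218 = 1740 d
Zone B: v = q/n = 0.07097/0.37 = 0.1918 m/d → t_B = 227/0.1918 = 1183 d
Zone C: v = q/n = 0.07097/0.32 = 0.2218 m/d → t_C = 475/0.2218 = 2142 d
Total t = 1740 + 1183 + 2142 = 5066 d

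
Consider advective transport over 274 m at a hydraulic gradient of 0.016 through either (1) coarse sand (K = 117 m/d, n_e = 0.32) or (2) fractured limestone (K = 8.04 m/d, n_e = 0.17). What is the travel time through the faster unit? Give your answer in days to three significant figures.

46.8 days

Unit 1 (coarse sand): v = 117×0.016/0.32 = 5.850 m/d, t = 274/5.850 = 46.84 d
Unit 2 (fractured limestone): v = 8.04×0.016/0.17 = 0.7567 m/d, t = 274/0.7567 = 362.1 d
Faster unit: t = 46.8 d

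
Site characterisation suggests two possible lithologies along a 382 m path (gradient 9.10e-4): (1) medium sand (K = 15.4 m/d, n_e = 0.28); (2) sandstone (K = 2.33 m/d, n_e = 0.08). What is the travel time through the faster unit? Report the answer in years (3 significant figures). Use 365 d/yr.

Unit 1 (medium sand): v = 15.4×9.1e-4/0.28 = 0.05005 m/d, t = 382/0.05005 = 7632 d
Unit 2 (sandstone): v = 2.33×9.1e-4/0.08 = 0.02650 m/d, t = 382/0.02650 = 14410 d
Faster: 7632 d / 365 = 20.9 yr

20.9 years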